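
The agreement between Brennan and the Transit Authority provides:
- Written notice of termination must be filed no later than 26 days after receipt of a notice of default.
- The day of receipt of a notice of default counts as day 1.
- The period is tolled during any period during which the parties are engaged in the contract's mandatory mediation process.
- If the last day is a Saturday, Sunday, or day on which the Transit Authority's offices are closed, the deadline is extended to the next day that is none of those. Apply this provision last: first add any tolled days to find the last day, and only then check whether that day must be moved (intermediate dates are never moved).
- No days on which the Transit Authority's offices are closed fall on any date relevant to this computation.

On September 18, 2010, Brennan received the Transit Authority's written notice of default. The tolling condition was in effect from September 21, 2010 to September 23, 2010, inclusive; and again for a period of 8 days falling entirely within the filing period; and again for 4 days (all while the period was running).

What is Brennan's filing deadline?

Counting September 18, 2010 as day 1, day 26 is October 13, 2010.
From September 21, 2010 through September 23, 2010 inclusive is 3 days; tolling adds 3 days: October 13, 2010 + 3 days = October 16, 2010.
Tolling adds 8 days: October 16, 2010 + 8 days = October 24, 2010.
Tolling adds 4 days: October 24, 2010 + 4 days = October 28, 2010.
October 28, 2010 is a Thursday and not a day on which the Transit Authority's offices are closed, so no extension applies.

October 28, 2010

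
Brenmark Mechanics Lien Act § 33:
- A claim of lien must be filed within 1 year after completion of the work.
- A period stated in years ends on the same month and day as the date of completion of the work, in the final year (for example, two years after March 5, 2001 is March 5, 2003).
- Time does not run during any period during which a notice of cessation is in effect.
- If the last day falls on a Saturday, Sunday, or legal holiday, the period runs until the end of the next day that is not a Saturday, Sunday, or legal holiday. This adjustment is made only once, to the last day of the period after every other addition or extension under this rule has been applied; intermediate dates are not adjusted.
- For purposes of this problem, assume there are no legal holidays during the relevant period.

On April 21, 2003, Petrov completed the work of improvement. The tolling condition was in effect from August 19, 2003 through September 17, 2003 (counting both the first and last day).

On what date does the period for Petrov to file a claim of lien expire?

1 year after April 21, 2003 is April 21, 2004.
From August 19, 2003 through September 17, 2003 inclusive is 30 days; tolling adds 30 days: April 21, 2004 + 30 days = May 21, 2004.
May 21, 2004 is a Friday and not a legal holiday, so no extension applies.

May 21, 2004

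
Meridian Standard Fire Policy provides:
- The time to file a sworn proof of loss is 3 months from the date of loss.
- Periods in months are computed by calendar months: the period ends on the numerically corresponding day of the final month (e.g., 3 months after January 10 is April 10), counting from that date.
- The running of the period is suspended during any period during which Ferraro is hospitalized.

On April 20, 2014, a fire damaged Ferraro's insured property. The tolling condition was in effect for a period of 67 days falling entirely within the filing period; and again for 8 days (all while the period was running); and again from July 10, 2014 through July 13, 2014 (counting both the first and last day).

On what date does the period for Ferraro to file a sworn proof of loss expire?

3 months after April 20, 2014 is July 20, 2014.
Tolling adds 67 days: July 20, 2014 + 67 days = September 25, 2014.
Tolling adds 8 days: September 25, 2014 + 8 days = October 3, 2014.
From July 10, 2014 through July 13, 2014 inclusive is 4 days; tolling adds 4 days: October 3, 2014 + 4 days = October 7, 2014.

October 7, 2014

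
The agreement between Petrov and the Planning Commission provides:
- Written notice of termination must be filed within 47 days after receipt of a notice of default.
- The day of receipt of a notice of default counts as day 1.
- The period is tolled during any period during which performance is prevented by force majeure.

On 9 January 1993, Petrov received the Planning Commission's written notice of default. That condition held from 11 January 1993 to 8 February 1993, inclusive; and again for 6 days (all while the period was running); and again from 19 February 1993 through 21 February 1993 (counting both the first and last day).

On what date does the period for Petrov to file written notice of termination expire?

Counting 9 January 1993 as day 1, day 47 is February 24, 1993.
From January 11, 1993 through February 8, 1993 inclusive is 29 days; tolling adds 29 days: February 24, 1993 + 29 days = March 25, 1993.
Tolling adds 6 days: March 25, 1993 + 6 days = March 31, 1993.
From February 19, 1993 through February 21, 1993 inclusive is 3 days; tolling adds 3 days: March 31, 1993 + 3 days = April 3, 1993.

April 3, 1993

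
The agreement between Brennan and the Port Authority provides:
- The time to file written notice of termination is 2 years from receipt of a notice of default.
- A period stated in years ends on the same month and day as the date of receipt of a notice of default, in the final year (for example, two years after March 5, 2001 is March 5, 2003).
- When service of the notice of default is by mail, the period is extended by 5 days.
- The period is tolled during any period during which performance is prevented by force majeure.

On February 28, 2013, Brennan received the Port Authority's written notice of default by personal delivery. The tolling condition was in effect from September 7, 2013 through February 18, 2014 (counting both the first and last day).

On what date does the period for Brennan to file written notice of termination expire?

August 12, 2015

2 years after February 28, 2013 is February 28, 2015.
Service was not by mail, so no mail extension applies.
From September 7, 2013 through February 18, 2014 inclusive is 165 days; tolling adds 165 days: February 28, 2015 + 165 days = August 12, 2015.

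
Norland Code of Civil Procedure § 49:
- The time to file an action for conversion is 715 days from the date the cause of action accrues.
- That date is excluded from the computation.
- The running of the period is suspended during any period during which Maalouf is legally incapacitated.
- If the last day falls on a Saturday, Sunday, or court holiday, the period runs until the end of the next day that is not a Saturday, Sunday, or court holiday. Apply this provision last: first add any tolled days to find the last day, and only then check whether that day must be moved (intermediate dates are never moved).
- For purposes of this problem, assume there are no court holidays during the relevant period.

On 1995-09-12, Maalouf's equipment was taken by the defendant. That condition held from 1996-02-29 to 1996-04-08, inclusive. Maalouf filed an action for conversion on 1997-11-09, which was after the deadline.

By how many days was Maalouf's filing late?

34 days

715 days after 1995-09-12 is August 27, 1997.
From February 29, 1996 through April 8, 1996 inclusive is 40 days; tolling adds 40 days: August 27, 1997 + 40 days = October 6, 1997.
October 6, 1997 is a Monday and not a court holiday, so no extension applies.
The deadline is October 6, 1997; from October 6, 1997 to November 9, 1997 is 34 days.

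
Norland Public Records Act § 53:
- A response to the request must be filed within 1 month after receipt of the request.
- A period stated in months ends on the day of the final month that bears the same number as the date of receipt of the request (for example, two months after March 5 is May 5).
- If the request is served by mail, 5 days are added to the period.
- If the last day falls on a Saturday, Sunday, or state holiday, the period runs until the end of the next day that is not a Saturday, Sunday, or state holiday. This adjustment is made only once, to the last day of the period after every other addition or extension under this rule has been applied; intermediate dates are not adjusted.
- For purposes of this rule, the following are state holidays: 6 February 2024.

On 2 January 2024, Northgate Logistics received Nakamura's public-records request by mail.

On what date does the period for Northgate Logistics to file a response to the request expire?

1 month after 2 January 2024 is February 2, 2024.
Service was by mail, adding 5 days: February 2, 2024 + 5 days = February 7, 2024.
February 7, 2024 is a Wednesday and not a state holiday, so no extension applies.

February 7, 2024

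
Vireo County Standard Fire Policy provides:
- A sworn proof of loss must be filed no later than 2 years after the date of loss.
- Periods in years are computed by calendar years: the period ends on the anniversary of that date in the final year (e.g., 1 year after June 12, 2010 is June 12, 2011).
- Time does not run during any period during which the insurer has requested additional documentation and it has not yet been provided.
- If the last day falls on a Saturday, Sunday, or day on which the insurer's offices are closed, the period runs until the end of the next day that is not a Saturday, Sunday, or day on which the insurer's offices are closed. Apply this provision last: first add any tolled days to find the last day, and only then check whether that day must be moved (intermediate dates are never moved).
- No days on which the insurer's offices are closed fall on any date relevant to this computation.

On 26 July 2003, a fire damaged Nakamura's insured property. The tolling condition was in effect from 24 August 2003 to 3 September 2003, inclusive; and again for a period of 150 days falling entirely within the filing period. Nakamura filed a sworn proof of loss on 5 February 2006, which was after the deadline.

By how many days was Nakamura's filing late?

2 years after 26 July 2003 is July 26, 2005.
From August 24, 2003 through September 3, 2003 inclusive is 11 days; tolling adds 11 days: July 26, 2005 + 11 days = August 6, 2005.
Tolling adds 150 days: August 6, 2005 + 150 days = January 3, 2006.
January 3, 2006 is a Tuesday and not a day on which the insurer's offices are closed, so no extension applies.
The deadline is January 3, 2006; from January 3, 2006 to February 5, 2006 is 33 days.

33 days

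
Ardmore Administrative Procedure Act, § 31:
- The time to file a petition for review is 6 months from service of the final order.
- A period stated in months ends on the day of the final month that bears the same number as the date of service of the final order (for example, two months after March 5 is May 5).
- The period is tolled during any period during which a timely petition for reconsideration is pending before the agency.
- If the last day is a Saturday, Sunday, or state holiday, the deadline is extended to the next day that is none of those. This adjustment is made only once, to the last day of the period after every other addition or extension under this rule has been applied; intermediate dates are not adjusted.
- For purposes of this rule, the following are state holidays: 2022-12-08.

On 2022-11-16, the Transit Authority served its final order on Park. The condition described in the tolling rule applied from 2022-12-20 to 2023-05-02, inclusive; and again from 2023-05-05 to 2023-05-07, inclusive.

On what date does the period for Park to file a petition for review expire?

October 2, 2023

6 months after 2022-11-16 is May 16, 2023.
From December 20, 2022 through May 2, 2023 inclusive is 134 days; tolling adds 134 days: May 16, 2023 + 134 days = September 27, 2023.
From May 5, 2023 through May 7, 2023 inclusive is 3 days; tolling adds 3 days: September 27, 2023 + 3 days = September 30, 2023.
September 30, 2023 is Saturday; October 1, 2023 is Sunday. The next qualifying day is October 2, 2023.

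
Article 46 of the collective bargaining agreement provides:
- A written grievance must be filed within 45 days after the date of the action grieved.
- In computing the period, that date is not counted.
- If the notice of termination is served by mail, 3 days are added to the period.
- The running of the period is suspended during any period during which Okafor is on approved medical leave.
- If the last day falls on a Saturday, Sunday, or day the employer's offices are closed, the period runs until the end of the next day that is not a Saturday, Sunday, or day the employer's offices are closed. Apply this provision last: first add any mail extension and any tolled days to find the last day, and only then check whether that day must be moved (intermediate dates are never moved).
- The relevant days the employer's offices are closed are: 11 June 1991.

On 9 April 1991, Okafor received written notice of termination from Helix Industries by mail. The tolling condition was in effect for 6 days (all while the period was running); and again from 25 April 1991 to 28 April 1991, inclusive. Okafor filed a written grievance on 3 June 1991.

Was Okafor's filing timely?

Yes

45 days after 9 April 1991 is May 24, 1991.
Service was by mail, adding 3 days: May 24, 1991 + 3 days = May 27, 1991.
Tolling adds 6 days: May 27, 1991 + 6 days = June 2, 1991.
From April 25, 1991 through April 28, 1991 inclusive is 4 days; tolling adds 4 days: June 2, 1991 + 4 days = June 6, 1991.
June 6, 1991 is a Thursday and not a day the employer's offices are closed, so no extension applies.
The deadline is June 6, 1991; the filing on June 3, 1991 is on or before that date.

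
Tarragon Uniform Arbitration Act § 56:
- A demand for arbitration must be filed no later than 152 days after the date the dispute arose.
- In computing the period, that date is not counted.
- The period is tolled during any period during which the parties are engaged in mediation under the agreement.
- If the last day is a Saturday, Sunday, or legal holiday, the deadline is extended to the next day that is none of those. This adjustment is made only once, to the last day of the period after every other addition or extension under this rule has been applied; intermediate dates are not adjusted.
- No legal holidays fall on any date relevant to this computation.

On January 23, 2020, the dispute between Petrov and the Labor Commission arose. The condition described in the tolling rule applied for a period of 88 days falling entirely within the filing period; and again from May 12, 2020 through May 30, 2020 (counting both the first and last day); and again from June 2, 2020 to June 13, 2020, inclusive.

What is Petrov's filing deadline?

October 20, 2020

152 days after January 23, 2020 is June 23, 2020.
Tolling adds 88 days: June 23, 2020 + 88 days = September 19, 2020.
From May 12, 2020 through May 30, 2020 inclusive is 19 days; tolling adds 19 days: September 19, 2020 + 19 days = October 8, 2020.
From June 2, 2020 through June 13, 2020 inclusive is 12 days; tolling adds 12 days: October 8, 2020 + 12 days = October 20, 2020.
October 20, 2020 is a Tuesday and not a legal holiday, so no extension applies.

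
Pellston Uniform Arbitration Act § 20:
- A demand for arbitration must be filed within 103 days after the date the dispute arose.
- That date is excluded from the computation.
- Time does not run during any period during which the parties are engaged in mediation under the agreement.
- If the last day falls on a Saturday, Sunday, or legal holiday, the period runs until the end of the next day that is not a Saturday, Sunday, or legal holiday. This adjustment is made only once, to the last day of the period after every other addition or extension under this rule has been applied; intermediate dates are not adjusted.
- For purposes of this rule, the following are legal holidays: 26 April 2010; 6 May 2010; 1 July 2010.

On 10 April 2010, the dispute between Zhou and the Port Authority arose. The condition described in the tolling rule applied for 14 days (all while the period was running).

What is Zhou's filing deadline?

August 5, 2010

103 days after 10 April 2010 is July 22, 2010.
Tolling adds 14 days: July 22, 2010 + 14 days = August 5, 2010.
August 5, 2010 is a Thursday and not a legal holiday, so no extension applies.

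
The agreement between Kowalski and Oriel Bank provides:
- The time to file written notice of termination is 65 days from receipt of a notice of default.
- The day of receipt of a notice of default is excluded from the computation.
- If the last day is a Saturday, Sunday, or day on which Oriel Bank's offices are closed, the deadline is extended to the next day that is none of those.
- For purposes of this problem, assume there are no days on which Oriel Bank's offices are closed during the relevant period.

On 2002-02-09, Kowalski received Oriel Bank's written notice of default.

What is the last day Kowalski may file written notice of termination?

65 days after 2002-02-09 is April 15, 2002.
April 15, 2002 is a Monday and not a day on which Oriel Bank's offices are closed, so no extension applies.

April 15, 2002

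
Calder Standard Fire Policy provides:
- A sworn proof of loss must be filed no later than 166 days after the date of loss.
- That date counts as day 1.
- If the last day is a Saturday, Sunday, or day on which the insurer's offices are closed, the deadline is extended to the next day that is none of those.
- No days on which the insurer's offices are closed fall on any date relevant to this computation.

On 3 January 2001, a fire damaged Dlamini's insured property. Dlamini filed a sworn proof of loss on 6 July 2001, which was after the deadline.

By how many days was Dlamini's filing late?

Counting 3 January 2001 as day 1, day 166 is June 17, 2001.
June 17, 2001 is Sunday. The next qualifying day is June 18, 2001.
The deadline is June 18, 2001; from June 18, 2001 to July 6, 2001 is 18 days.

18 days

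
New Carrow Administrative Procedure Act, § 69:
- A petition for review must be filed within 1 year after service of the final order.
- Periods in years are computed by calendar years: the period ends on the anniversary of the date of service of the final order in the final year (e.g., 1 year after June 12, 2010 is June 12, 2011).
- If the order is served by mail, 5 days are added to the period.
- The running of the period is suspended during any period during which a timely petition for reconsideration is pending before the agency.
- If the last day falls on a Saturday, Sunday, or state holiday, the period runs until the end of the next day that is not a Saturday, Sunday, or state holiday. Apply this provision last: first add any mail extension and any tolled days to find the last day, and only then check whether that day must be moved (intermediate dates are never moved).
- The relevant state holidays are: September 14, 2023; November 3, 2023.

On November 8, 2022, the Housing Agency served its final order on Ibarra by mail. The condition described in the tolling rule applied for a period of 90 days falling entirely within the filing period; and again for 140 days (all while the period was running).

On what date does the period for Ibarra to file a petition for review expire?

July 1, 2024

1 year after November 8, 2022 is November 8, 2023.
Service was by mail, adding 5 days: November 8, 2023 + 5 days = November 13, 2023.
Tolling adds 90 days: November 13, 2023 + 90 days = February 11, 2024.
Tolling adds 140 days: February 11, 2024 + 140 days = June 30, 2024.
June 30, 2024 is Sunday. The next qualifying day is July 1, 2024.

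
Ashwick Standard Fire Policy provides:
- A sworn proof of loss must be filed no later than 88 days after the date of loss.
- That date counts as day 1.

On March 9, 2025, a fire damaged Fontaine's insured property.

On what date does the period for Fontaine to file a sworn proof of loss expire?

Counting March 9, 2025 as day 1, day 88 is June 4, 2025.

June 4, 2025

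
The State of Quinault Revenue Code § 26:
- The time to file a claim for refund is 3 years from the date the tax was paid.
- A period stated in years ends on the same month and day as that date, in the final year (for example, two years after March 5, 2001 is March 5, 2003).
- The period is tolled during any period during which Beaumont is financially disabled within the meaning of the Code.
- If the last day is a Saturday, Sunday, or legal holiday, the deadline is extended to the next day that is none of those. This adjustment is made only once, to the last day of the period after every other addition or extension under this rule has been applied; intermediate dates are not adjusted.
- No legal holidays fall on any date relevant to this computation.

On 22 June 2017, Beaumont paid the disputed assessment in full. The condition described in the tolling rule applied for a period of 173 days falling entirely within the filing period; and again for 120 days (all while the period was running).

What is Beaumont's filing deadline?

April 12, 2021

3 years after 22 June 2017 is June 22, 2020.
Tolling adds 173 days: June 22, 2020 + 173 days = December 12, 2020.
Tolling adds 120 days: December 12, 2020 + 120 days = April 11, 2021.
April 11, 2021 is Sunday. The next qualifying day is April 12, 2021.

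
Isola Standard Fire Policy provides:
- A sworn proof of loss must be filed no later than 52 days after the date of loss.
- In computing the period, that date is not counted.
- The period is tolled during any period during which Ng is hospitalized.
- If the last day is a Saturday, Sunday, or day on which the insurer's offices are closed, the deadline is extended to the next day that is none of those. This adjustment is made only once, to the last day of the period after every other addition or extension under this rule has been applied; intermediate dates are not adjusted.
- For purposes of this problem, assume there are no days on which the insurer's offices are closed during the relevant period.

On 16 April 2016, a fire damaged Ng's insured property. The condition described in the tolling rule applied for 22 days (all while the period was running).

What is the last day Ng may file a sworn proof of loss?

June 29, 2016

52 days after 16 April 2016 is June 7, 2016.
Tolling adds 22 days: June 7, 2016 + 22 days = June 29, 2016.
June 29, 2016 is a Wednesday and not a day on which the insurer's offices are closed, so no extension applies.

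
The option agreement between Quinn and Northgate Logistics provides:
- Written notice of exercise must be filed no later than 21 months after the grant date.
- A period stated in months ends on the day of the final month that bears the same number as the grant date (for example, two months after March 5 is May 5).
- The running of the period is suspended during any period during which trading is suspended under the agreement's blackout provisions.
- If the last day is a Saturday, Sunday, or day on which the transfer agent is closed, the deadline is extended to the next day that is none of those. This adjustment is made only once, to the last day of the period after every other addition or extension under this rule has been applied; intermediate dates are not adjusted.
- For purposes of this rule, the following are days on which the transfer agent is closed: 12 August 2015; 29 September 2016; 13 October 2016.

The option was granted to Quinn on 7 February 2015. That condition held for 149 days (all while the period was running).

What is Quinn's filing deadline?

April 5, 2017

21 months after 7 February 2015 is November 7, 2016.
Tolling adds 149 days: November 7, 2016 + 149 days = April 5, 2017.
April 5, 2017 is a Wednesday and not a day on which the transfer agent is closed, so no extension applies.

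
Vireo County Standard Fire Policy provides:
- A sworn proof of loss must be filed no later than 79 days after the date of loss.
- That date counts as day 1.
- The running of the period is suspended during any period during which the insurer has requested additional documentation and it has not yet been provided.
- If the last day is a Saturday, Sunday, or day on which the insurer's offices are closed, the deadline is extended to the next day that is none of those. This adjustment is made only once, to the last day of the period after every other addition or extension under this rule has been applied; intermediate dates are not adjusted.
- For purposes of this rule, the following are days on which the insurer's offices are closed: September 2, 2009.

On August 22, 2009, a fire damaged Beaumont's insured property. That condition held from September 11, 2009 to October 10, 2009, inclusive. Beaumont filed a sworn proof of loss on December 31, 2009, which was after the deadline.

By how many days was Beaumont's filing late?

23 days

Counting August 22, 2009 as day 1, day 79 is November 8, 2009.
From September 11, 2009 through October 10, 2009 inclusive is 30 days; tolling adds 30 days: November 8, 2009 + 30 days = December 8, 2009.
December 8, 2009 is a Tuesday and not a day on which the insurer's offices are closed, so no extension applies.
The deadline is December 8, 2009; from December 8, 2009 to December 31, 2009 is 23 days.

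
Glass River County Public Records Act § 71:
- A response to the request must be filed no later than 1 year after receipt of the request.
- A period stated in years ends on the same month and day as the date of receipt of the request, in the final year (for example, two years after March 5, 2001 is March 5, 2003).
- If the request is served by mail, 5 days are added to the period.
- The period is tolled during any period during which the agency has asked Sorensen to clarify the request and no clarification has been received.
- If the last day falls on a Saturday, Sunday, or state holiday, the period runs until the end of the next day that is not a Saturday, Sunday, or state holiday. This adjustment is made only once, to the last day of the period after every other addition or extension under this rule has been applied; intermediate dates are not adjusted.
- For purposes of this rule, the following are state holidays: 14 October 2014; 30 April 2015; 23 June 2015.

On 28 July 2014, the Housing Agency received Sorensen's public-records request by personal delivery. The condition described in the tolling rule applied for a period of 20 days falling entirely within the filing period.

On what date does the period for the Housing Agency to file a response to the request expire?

1 year after 28 July 2014 is July 28, 2015.
Service was not by mail, so no mail extension applies.
Tolling adds 20 days: July 28, 2015 + 20 days = August 17, 2015.
August 17, 2015 is a Monday and not a state holiday, so no extension applies.

August 17, 2015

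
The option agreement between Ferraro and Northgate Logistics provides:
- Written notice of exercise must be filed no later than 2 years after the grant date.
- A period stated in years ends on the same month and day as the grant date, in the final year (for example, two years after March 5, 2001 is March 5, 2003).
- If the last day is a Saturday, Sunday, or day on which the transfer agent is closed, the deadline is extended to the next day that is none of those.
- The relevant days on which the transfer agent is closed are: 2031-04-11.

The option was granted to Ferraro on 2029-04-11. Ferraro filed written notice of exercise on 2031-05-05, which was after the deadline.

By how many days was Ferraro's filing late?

21 days

2 years after 2029-04-11 is April 11, 2031.
April 11, 2031 is a listed holiday; April 12, 2031 is Saturday; April 13, 2031 is Sunday. The next qualifying day is April 14, 2031.
The deadline is April 14, 2031; from April 14, 2031 to May 5, 2031 is 21 days.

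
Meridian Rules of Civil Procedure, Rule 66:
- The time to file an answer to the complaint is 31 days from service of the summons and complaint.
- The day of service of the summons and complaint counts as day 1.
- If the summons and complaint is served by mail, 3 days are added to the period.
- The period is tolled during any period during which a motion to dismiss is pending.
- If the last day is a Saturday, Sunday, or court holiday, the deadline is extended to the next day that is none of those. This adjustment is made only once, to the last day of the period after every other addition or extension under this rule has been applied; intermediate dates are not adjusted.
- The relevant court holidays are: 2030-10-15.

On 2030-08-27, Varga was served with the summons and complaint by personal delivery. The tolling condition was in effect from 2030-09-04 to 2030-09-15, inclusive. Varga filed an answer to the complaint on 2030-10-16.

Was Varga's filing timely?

Counting 2030-08-27 as day 1, day 31 is September 26, 2030.
Service was not by mail, so no mail extension applies.
From September 4, 2030 through September 15, 2030 inclusive is 12 days; tolling adds 12 days: September 26, 2030 + 12 days = October 8, 2030.
October 8, 2030 is a Tuesday and not a court holiday, so no extension applies.
The deadline is October 8, 2030; the filing on October 16, 2030 is after that date.

No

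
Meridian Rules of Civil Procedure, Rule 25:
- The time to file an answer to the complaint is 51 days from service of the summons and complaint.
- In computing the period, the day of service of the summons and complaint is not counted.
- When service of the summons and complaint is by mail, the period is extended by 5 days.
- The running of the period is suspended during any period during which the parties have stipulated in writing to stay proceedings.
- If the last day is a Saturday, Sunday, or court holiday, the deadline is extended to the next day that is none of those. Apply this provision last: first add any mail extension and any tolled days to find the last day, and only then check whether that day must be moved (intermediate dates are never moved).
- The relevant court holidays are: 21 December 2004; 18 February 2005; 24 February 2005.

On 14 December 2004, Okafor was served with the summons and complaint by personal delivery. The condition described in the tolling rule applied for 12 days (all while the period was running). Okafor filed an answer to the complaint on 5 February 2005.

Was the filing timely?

51 days after 14 December 2004 is February 3, 2005.
Service was not by mail, so no mail extension applies.
Tolling adds 12 days: February 3, 2005 + 12 days = February 15, 2005.
February 15, 2005 is a Tuesday and not a court holiday, so no extension applies.
The deadline is February 15, 2005; the filing on February 5, 2005 is on or before that date.

Yes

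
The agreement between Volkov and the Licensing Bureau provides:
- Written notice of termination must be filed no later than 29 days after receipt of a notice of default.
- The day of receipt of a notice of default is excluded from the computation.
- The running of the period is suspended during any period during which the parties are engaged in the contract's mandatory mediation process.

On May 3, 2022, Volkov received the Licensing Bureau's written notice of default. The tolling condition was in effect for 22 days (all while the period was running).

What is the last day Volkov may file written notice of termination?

June 23, 2022

29 days after May 3, 2022 is June 1, 2022.
Tolling adds 22 days: June 1, 2022 + 22 days = June 23, 2022.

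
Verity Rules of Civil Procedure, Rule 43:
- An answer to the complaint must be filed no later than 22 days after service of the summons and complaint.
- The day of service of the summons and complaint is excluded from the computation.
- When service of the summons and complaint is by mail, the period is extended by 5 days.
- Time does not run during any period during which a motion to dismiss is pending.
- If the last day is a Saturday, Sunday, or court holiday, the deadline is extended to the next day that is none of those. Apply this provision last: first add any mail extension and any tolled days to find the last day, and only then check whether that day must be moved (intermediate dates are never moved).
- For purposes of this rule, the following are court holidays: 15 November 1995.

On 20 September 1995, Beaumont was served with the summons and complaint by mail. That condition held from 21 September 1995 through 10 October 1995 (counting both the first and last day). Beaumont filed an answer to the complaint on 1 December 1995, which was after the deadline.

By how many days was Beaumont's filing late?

22 days after 20 September 1995 is October 12, 1995.
Service was by mail, adding 5 days: October 12, 1995 + 5 days = October 17, 1995.
From September 21, 1995 through October 10, 1995 inclusive is 20 days; tolling adds 20 days: October 17, 1995 + 20 days = November 6, 1995.
November 6, 1995 is a Monday and not a court holiday, so no extension applies.
The deadline is November 6, 1995; from November 6, 1995 to December 1, 1995 is 25 days.

25 days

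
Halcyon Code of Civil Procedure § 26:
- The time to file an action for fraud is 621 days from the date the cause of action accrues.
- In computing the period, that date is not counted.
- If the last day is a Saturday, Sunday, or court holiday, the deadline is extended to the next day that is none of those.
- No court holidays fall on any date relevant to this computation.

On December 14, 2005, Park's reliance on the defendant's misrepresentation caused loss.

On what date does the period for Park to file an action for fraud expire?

August 27, 2007

621 days after December 14, 2005 is August 27, 2007.
August 27, 2007 is a Monday and not a court holiday, so no extension applies.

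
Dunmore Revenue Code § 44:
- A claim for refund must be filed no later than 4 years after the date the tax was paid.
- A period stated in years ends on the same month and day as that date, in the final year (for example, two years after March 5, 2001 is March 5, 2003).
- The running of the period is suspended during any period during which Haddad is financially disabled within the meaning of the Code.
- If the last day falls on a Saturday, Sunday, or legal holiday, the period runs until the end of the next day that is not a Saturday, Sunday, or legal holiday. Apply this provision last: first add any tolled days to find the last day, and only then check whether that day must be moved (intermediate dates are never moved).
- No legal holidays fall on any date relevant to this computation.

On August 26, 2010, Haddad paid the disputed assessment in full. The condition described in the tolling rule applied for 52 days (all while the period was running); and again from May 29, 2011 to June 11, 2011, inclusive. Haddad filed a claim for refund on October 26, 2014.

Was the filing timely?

4 years after August 26, 2010 is August 26, 2014.
Tolling adds 52 days: August 26, 2014 + 52 days = October 17, 2014.
From May 29, 2011 through June 11, 2011 inclusive is 14 days; tolling adds 14 days: October 17, 2014 + 14 days = October 31, 2014.
October 31, 2014 is a Friday and not a legal holiday, so no extension applies.
The deadline is October 31, 2014; the filing on October 26, 2014 is on or before that date.

Yes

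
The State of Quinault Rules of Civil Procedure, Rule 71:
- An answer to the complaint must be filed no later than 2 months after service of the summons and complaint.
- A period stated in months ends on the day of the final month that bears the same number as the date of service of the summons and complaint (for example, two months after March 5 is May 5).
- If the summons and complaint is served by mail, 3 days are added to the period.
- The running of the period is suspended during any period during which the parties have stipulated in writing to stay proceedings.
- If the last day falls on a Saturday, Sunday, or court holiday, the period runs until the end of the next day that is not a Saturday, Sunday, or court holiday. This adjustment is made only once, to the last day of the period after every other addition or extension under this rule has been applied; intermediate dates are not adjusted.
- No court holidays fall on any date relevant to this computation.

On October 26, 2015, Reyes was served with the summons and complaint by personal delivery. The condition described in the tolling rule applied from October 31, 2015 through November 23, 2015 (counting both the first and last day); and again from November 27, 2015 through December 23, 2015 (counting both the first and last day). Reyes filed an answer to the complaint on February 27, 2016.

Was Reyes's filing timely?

No

2 months after October 26, 2015 is December 26, 2015.
Service was not by mail, so no mail extension applies.
From October 31, 2015 through November 23, 2015 inclusive is 24 days; tolling adds 24 days: December 26, 2015 + 24 days = January 19, 2016.
From November 27, 2015 through December 23, 2015 inclusive is 27 days; tolling adds 27 days: January 19, 2016 + 27 days = February 15, 2016.
February 15, 2016 is a Monday and not a court holiday, so no extension applies.
The deadline is February 15, 2016; the filing on February 27, 2016 is after that date.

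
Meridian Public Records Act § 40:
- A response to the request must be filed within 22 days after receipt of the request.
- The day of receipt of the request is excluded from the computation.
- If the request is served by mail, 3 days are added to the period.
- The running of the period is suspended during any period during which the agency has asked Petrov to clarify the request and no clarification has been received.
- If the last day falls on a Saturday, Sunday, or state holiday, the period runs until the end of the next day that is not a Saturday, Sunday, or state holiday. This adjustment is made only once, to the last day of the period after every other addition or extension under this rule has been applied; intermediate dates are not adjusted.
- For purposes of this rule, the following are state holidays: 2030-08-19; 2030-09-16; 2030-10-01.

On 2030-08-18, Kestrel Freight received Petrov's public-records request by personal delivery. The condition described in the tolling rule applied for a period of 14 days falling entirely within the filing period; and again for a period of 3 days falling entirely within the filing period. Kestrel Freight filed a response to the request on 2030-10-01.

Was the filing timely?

No

22 days after 2030-08-18 is September 9, 2030.
Service was not by mail, so no mail extension applies.
Tolling adds 14 days: September 9, 2030 + 14 days = September 23, 2030.
Tolling adds 3 days: September 23, 2030 + 3 days = September 26, 2030.
September 26, 2030 is a Thursday and not a state holiday, so no extension applies.
The deadline is September 26, 2030; the filing on October 1, 2030 is after that date.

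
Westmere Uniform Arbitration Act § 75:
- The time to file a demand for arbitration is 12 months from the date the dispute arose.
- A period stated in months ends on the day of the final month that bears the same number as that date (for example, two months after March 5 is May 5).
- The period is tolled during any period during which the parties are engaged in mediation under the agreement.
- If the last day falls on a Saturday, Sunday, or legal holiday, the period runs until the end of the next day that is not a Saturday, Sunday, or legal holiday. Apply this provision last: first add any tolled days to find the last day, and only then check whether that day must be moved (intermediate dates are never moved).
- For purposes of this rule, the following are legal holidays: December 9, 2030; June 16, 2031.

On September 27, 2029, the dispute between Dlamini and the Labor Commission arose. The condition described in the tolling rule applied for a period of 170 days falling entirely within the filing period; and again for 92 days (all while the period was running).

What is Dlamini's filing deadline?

June 17, 2031

12 months after September 27, 2029 is September 27, 2030.
Tolling adds 170 days: September 27, 2030 + 170 days = March 16, 2031.
Tolling adds 92 days: March 16, 2031 + 92 days = June 16, 2031.
June 16, 2031 is a listed holiday. The next qualifying day is June 17, 2031.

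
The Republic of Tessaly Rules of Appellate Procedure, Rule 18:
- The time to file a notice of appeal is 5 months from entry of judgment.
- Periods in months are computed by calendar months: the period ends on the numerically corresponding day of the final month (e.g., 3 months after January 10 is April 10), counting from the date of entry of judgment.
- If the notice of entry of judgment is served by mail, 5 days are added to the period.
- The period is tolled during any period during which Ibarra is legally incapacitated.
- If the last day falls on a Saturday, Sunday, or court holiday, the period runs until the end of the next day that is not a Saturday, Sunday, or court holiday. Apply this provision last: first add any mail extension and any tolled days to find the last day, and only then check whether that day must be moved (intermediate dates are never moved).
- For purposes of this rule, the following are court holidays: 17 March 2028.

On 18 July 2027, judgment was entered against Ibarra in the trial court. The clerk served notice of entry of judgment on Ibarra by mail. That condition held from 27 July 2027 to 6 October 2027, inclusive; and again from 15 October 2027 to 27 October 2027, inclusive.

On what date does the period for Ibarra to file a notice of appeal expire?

March 20, 2028

5 months after 18 July 2027 is December 18, 2027.
Service was by mail, adding 5 days: December 18, 2027 + 5 days = December 23, 2027.
From July 27, 2027 through October 6, 2027 inclusive is 72 days; tolling adds 72 days: December 23, 2027 + 72 days = March 4, 2028.
From October 15, 2027 through October 27, 2027 inclusive is 13 days; tolling adds 13 days: March 4, 2028 + 13 days = March 17, 2028.
March 17, 2028 is a listed holiday; March 18, 2028 is Saturday; March 19, 2028 is Sunday. The next qualifying day is March 20, 2028.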